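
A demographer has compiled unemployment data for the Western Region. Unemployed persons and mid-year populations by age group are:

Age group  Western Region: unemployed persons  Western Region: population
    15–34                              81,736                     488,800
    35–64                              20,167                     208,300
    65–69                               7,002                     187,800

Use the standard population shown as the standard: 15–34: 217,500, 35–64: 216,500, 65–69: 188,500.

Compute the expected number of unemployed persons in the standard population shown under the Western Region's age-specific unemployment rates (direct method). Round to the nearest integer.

64359

Age-specific rates per 1,000 for the Western Region: 167.218, 96.817, 37.284.
Expected unemployed persons = Σ (standard pop × age-specific rate ÷ 1,000)
= 217,500×167.218/1,000 + 216,500×96.817/1,000 + 188,500×37.284/1,000
= 36369.84 + 20960.90 + 7028.10 = 64358.84.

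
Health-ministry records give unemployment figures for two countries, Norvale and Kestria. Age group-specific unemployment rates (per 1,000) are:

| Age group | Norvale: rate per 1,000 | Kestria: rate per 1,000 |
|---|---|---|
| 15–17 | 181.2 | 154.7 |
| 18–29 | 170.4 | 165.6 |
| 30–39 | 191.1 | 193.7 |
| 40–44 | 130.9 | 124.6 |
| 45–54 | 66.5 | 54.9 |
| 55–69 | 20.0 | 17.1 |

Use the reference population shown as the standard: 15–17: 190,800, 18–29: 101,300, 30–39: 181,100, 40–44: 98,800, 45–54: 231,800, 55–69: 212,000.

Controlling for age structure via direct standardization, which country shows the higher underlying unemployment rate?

Standard total = 1,015,800; weights = 0.1878, 0.0997, 0.1783, 0.0973, 0.2282, 0.2087.
Norvale: 0.1878×181.2 + 0.0997×170.4 + 0.1783×191.1 + 0.0973×130.9 + 0.2282×66.5 + 0.2087×20.0 = 117.1789 per 1,000.
Kestria: 0.1878×154.7 + 0.0997×165.6 + 0.1783×193.7 + 0.0973×124.6 + 0.2282×54.9 + 0.2087×17.1 = 108.3211 per 1,000.

Norvale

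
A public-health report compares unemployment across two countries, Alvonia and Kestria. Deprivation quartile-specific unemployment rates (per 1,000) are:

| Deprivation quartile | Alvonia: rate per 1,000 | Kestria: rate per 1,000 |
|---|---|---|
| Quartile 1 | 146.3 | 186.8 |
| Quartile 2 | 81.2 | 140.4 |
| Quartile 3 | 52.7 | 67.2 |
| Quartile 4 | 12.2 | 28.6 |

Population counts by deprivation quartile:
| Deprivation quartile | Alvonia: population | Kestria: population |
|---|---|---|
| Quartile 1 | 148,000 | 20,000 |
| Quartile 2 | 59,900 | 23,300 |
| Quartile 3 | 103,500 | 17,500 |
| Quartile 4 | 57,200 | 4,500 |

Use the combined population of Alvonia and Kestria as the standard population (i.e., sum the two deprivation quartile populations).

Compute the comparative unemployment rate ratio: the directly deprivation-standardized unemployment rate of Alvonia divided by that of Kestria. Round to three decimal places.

Combined standard total = 433,900; weights = 0.3872, 0.1917, 0.2789, 0.1422.
Alvonia: 0.3872×146.3 + 0.1917×81.2 + 0.2789×52.7 + 0.1422×12.2 = 88.6464 per 1,000.
Kestria: 0.3872×186.8 + 0.1917×140.4 + 0.2789×67.2 + 0.1422×28.6 = 122.0546 per 1,000.
Ratio = 88.6464 ÷ 122.0546 = 0.72628.

0.726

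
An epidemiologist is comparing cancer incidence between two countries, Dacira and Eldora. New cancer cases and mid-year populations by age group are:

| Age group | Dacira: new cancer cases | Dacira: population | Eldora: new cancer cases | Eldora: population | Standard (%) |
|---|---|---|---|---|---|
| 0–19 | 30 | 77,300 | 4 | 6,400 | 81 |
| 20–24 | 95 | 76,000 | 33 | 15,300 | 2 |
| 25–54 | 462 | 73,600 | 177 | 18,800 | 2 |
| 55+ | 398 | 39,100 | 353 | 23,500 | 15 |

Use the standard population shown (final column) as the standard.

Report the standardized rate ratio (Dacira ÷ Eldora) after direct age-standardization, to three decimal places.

Age-specific rates per 100,000 for Dacira: 38.81, 125.00, 627.72, 1017.90.
For Eldora: 62.50, 215.69, 941.49, 1502.13.
Standard weights: 0.81, 0.02, 0.02, 0.15.
Dacira: 0.8100×38.81 + 0.0200×125.00 + 0.0200×627.72 + 0.1500×1017.90 = 199.1757 per 100,000.
Eldora: 0.8100×62.50 + 0.0200×215.69 + 0.0200×941.49 + 0.1500×1502.13 = 299.0877 per 100,000.
Ratio = 199.1757 ÷ 299.0877 = 0.66594.

0.666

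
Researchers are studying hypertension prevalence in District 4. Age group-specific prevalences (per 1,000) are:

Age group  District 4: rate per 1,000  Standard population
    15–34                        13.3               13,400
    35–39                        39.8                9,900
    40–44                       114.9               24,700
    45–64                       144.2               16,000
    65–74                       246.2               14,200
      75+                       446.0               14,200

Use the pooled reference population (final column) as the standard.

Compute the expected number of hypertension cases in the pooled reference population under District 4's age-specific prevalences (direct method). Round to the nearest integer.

Expected hypertension cases = Σ (standard pop × age-specific rate ÷ 1,000)
= 13,400×13.3/1,000 + 9,900×39.8/1,000 + 24,700×114.9/1,000 + 16,000×144.2/1,000 + 14,200×246.2/1,000 + 14,200×446.0/1,000
= 178.22 + 394.02 + 2838.03 + 2307.20 + 3496.04 + 6333.20 = 15546.71.

15547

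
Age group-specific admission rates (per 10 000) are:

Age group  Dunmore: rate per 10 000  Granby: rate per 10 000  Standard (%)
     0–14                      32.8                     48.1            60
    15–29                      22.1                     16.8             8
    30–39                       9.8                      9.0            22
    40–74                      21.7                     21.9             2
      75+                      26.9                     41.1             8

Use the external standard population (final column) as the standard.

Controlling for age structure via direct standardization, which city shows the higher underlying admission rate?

Granby

Standard weights: 0.60, 0.08, 0.22, 0.02, 0.08.
Dunmore: 0.6000×32.8 + 0.0800×22.1 + 0.2200×9.8 + 0.0200×21.7 + 0.0800×26.9 = 26.1900 per 10 000.
Granby: 0.6000×48.1 + 0.0800×16.8 + 0.2200×9.0 + 0.0200×21.9 + 0.0800×41.1 = 35.9100 per 10 000.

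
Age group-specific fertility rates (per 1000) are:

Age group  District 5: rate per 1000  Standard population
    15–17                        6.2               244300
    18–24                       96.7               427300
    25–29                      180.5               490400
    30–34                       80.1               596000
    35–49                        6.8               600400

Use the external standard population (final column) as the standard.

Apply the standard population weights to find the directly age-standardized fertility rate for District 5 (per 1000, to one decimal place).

Standard total = 2358400; weights = 0.1036, 0.1812, 0.2079, 0.2527, 0.2546.
Standardized rate: 0.1036×6.2 + 0.1812×96.7 + 0.2079×180.5 + 0.2527×80.1 + 0.2546×6.8 = 77.6688 per 1000.

77.7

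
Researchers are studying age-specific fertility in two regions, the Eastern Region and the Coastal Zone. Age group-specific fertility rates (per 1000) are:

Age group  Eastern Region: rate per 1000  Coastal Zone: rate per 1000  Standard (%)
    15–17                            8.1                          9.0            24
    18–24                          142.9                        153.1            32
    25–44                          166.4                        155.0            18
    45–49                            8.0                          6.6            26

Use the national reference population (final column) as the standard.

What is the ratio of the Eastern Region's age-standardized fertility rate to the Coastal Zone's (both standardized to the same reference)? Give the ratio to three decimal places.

Standard weights: 0.24, 0.32, 0.18, 0.26.
The Eastern Region: 0.2400×8.1 + 0.3200×142.9 + 0.1800×166.4 + 0.2600×8.0 = 79.7040 per 1000.
The Coastal Zone: 0.2400×9.0 + 0.3200×153.1 + 0.1800×155.0 + 0.2600×6.6 = 80.7680 per 1000.
Ratio = 79.7040 ÷ 80.7680 = 0.98683.

0.987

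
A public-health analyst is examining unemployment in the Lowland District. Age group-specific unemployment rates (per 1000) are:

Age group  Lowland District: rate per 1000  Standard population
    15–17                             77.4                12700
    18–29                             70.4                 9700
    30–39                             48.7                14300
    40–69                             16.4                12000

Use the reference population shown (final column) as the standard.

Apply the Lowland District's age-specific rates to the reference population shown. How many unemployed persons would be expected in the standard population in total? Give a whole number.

Expected unemployed persons = Σ (standard pop × age-specific rate ÷ 1000)
= 12700×77.4/1000 + 9700×70.4/1000 + 14300×48.7/1000 + 12000×16.4/1000
= 982.98 + 682.88 + 696.41 + 196.80 = 2559.07.

2559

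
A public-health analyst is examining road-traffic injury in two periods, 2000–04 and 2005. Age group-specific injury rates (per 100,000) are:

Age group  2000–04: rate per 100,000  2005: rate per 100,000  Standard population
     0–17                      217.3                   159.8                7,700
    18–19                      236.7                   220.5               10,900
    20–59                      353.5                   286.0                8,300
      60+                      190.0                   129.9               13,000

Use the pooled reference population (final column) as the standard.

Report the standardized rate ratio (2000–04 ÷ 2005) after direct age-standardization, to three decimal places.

1.255

Standard total = 39,900; weights = 0.1930, 0.2732, 0.2080, 0.3258.
2000–04: 0.1930×217.3 + 0.2732×236.7 + 0.2080×353.5 + 0.3258×190.0 = 242.0373 per 100,000.
2005: 0.1930×159.8 + 0.2732×220.5 + 0.2080×286.0 + 0.3258×129.9 = 192.8925 per 100,000.
Ratio = 242.0373 ÷ 192.8925 = 1.25478.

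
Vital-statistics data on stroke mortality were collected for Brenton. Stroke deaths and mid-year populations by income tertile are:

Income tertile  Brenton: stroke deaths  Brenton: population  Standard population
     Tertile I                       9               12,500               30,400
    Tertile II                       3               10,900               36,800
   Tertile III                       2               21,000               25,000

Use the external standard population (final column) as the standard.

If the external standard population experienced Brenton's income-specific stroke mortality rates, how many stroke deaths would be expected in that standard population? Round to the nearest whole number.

Income-specific rates per 100,000 for Brenton: 72.00, 27.52, 9.52.
Expected stroke deaths = Σ (standard pop × income-specific rate ÷ 100,000)
= 30,400×72.00/100,000 + 36,800×27.52/100,000 + 25,000×9.52/100,000
= 21.89 + 10.13 + 2.38 = 34.40.

34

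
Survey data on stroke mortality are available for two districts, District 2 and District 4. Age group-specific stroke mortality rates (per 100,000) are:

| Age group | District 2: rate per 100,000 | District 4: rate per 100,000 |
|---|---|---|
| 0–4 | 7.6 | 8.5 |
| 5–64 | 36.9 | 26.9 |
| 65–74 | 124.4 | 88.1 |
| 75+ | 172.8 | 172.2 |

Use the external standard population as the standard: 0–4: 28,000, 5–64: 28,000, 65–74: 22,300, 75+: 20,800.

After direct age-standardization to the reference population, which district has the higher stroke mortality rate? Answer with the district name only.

Standard total = 99,100; weights = 0.2825, 0.2825, 0.2250, 0.2099.
District 2: 0.2825×7.6 + 0.2825×36.9 + 0.2250×124.4 + 0.2099×172.8 = 76.8351 per 100,000.
District 4: 0.2825×8.5 + 0.2825×26.9 + 0.2250×88.1 + 0.2099×172.2 = 65.9696 per 100,000.

District 2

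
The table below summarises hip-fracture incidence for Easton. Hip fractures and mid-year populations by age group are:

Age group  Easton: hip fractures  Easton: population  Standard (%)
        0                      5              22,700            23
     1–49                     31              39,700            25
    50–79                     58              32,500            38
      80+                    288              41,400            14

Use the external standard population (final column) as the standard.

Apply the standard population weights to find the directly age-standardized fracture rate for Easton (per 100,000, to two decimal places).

189.79

Age-specific rates per 100,000 for Easton: 22.03, 78.09, 178.46, 695.65.
Standard weights: 0.23, 0.25, 0.38, 0.14.
Standardized rate: 0.2300×22.03 + 0.2500×78.09 + 0.3800×178.46 + 0.1400×695.65 = 189.7942 per 100,000.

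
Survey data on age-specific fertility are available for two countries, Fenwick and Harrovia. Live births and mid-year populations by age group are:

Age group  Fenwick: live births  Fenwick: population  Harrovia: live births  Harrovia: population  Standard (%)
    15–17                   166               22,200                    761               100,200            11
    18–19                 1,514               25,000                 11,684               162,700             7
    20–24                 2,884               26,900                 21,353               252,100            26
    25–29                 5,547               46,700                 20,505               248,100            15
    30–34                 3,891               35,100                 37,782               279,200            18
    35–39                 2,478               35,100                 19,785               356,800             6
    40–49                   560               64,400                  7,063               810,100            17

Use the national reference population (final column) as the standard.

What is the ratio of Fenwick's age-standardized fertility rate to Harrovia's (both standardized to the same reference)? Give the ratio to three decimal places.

Age-specific rates per 1,000 for Fenwick: 7.477, 60.560, 107.212, 118.779, 110.855, 70.598, 8.696.
For Harrovia: 7.595, 71.813, 84.701, 82.648, 135.322, 55.451, 8.719.
Standard weights: 0.11, 0.07, 0.26, 0.15, 0.18, 0.06, 0.17.
Fenwick: 0.1100×7.477 + 0.0700×60.560 + 0.2600×107.212 + 0.1500×118.779 + 0.1800×110.855 + 0.0600×70.598 + 0.1700×8.696 = 76.4217 per 1,000.
Harrovia: 0.1100×7.595 + 0.0700×71.813 + 0.2600×84.701 + 0.1500×82.648 + 0.1800×135.322 + 0.0600×55.451 + 0.1700×8.719 = 69.4490 per 1,000.
Ratio = 76.4217 ÷ 69.4490 = 1.10040.

1.100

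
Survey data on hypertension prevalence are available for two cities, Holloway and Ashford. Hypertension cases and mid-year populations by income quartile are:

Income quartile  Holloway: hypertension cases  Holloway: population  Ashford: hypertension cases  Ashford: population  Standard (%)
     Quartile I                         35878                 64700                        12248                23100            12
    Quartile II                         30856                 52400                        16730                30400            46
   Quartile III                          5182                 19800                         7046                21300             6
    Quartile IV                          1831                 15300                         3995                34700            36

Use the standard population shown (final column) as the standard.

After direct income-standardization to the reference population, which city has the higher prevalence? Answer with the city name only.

Income-specific rates per 1000 for Holloway: 554.529, 588.855, 261.717, 119.673.
For Ashford: 530.216, 550.329, 330.798, 115.130.
Standard weights: 0.12, 0.46, 0.06, 0.36.
Holloway: 0.1200×554.529 + 0.4600×588.855 + 0.0600×261.717 + 0.3600×119.673 = 396.2021 per 1000.
Ashford: 0.1200×530.216 + 0.4600×550.329 + 0.0600×330.798 + 0.3600×115.130 = 378.0719 per 1000.

Holloway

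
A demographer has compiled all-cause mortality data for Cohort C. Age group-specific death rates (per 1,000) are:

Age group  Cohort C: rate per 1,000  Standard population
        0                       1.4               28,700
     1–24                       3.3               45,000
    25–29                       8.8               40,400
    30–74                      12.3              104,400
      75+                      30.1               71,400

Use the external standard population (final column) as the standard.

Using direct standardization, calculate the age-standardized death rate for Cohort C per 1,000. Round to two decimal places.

13.72

Standard total = 289,900; weights = 0.0990, 0.1552, 0.1394, 0.3601, 0.2463.
Standardized rate: 0.0990×1.4 + 0.1552×3.3 + 0.1394×8.8 + 0.3601×12.3 + 0.2463×30.1 = 13.7201 per 1,000.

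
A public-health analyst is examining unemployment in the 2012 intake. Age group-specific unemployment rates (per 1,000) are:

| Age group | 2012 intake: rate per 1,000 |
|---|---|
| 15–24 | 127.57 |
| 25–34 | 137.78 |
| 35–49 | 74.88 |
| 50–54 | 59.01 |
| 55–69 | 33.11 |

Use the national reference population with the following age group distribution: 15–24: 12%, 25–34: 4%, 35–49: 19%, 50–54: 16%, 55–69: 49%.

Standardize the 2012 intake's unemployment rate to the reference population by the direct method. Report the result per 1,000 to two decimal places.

60.71

Standard weights: 0.12, 0.04, 0.19, 0.16, 0.49.
Standardized rate: 0.1200×127.57 + 0.0400×137.78 + 0.1900×74.88 + 0.1600×59.01 + 0.4900×33.11 = 60.7123 per 1,000.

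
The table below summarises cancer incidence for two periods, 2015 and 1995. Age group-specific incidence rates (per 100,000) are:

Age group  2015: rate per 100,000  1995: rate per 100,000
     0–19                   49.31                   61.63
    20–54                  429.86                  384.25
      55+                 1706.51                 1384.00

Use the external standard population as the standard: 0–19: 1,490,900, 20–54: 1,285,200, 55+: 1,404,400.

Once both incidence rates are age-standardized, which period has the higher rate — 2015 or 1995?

2015

Standard total = 4,180,500; weights = 0.3566, 0.3074, 0.3359.
2015: 0.3566×49.31 + 0.3074×429.86 + 0.3359×1706.51 = 723.0224 per 100,000.
1995: 0.3566×61.63 + 0.3074×384.25 + 0.3359×1384.00 = 605.0501 per 100,000.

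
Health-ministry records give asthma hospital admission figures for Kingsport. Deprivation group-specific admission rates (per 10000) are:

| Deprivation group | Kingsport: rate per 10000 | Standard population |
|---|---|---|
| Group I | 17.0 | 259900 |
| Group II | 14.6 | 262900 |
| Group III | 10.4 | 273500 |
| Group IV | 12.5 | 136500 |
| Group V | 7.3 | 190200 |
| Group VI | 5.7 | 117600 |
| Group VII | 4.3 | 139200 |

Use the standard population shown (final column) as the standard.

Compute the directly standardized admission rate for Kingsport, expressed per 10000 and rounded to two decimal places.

Standard total = 1379800; weights = 0.1884, 0.1905, 0.1982, 0.0989, 0.1378, 0.0852, 0.1009.
Standardized rate: 0.1884×17.0 + 0.1905×14.6 + 0.1982×10.4 + 0.0989×12.5 + 0.1378×7.3 + 0.0852×5.7 + 0.1009×4.3 = 11.2079 per 10000.

11.21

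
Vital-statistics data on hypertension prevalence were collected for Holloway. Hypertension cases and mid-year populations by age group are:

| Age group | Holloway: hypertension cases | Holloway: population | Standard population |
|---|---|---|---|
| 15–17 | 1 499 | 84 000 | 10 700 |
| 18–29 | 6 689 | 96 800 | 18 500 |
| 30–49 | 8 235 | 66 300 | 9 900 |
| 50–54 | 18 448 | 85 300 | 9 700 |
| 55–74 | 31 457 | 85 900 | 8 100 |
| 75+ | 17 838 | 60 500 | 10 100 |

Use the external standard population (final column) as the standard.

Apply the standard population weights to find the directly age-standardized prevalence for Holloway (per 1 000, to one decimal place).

Age-specific rates per 1 000 for Holloway: 17.845, 69.101, 124.208, 216.272, 366.205, 294.843.
Standard total = 67 000; weights = 0.1597, 0.2761, 0.1478, 0.1448, 0.1209, 0.1507.
Standardized rate: 0.1597×17.845 + 0.2761×69.101 + 0.1478×124.208 + 0.1448×216.272 + 0.1209×366.205 + 0.1507×294.843 = 160.3133 per 1 000.

160.3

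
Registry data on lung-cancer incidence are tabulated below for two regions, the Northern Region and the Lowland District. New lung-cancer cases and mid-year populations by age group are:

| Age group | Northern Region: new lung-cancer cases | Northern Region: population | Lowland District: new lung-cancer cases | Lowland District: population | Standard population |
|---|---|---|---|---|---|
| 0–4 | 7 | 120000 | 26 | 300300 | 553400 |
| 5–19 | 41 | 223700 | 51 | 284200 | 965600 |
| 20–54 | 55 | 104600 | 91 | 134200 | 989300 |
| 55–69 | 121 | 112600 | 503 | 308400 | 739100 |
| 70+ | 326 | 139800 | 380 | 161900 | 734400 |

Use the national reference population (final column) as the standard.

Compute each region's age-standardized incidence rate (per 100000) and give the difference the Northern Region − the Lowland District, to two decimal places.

Age-specific rates per 100000 for the Northern Region: 5.83, 18.33, 52.58, 107.46, 233.19.
For the Lowland District: 8.66, 17.95, 67.81, 163.10, 234.71.
Standard total = 3981800; weights = 0.1390, 0.2425, 0.2485, 0.1856, 0.1844.
The Northern Region: 0.1390×5.83 + 0.2425×18.33 + 0.2485×52.58 + 0.1856×107.46 + 0.1844×233.19 = 81.2756 per 100000.
The Lowland District: 0.1390×8.66 + 0.2425×17.95 + 0.2485×67.81 + 0.1856×163.10 + 0.1844×234.71 = 95.9674 per 100000.
Difference = 81.2756 − 95.9674 = -14.6918.

-14.69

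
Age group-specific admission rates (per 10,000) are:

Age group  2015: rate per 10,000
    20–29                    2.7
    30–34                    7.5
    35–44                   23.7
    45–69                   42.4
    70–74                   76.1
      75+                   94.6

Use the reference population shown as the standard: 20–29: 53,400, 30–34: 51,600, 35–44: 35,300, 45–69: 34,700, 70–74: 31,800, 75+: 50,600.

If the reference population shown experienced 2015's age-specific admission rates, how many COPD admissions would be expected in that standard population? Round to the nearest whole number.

Expected COPD admissions = Σ (standard pop × age-specific rate ÷ 10,000)
= 53,400×2.7/10,000 + 51,600×7.5/10,000 + 35,300×23.7/10,000 + 34,700×42.4/10,000 + 31,800×76.1/10,000 + 50,600×94.6/10,000
= 14.42 + 38.70 + 83.66 + 147.13 + 242.00 + 478.68 = 1004.58.

1005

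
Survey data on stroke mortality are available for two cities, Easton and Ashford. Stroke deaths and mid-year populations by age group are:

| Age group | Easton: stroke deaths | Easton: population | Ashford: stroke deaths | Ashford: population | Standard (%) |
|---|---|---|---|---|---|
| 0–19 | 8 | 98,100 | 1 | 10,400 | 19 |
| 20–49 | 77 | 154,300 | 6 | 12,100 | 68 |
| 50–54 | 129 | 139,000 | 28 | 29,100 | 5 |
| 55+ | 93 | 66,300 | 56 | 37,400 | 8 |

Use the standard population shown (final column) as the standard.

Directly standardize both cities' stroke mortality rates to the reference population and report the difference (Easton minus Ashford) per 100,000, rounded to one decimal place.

-1.0

Age-specific rates per 100,000 for Easton: 8.15, 49.90, 92.81, 140.27.
For Ashford: 9.62, 49.59, 96.22, 149.73.
Standard weights: 0.19, 0.68, 0.05, 0.08.
Easton: 0.1900×8.15 + 0.6800×49.90 + 0.0500×92.81 + 0.0800×140.27 = 51.3453 per 100,000.
Ashford: 0.1900×9.62 + 0.6800×49.59 + 0.0500×96.22 + 0.0800×149.73 = 52.3355 per 100,000.
Difference = 51.3453 − 52.3355 = -0.9902.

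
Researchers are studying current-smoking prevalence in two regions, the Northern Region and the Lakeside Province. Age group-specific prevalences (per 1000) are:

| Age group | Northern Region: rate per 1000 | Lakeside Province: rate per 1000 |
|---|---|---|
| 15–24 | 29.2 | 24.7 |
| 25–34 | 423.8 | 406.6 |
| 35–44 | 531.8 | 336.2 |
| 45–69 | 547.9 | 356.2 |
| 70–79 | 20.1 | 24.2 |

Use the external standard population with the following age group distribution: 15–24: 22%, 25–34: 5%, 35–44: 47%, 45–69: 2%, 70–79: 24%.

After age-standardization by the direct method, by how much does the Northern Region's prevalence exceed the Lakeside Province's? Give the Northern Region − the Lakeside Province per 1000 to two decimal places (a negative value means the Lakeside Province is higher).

96.63

Standard weights: 0.22, 0.05, 0.47, 0.02, 0.24.
The Northern Region: 0.2200×29.2 + 0.0500×423.8 + 0.4700×531.8 + 0.0200×547.9 + 0.2400×20.1 = 293.3420 per 1000.
The Lakeside Province: 0.2200×24.7 + 0.0500×406.6 + 0.4700×336.2 + 0.0200×356.2 + 0.2400×24.2 = 196.7100 per 1000.
Difference = 293.3420 − 196.7100 = 96.6320.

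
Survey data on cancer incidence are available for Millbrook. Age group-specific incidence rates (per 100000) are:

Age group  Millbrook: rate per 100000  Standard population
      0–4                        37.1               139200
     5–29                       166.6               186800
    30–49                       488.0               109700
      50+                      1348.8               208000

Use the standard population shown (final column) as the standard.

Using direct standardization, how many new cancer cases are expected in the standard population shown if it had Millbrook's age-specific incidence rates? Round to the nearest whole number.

Expected new cancer cases = Σ (standard pop × age-specific rate ÷ 100000)
= 139200×37.1/100000 + 186800×166.6/100000 + 109700×488.0/100000 + 208000×1348.8/100000
= 51.64 + 311.21 + 535.34 + 2805.50 = 3703.69.

3704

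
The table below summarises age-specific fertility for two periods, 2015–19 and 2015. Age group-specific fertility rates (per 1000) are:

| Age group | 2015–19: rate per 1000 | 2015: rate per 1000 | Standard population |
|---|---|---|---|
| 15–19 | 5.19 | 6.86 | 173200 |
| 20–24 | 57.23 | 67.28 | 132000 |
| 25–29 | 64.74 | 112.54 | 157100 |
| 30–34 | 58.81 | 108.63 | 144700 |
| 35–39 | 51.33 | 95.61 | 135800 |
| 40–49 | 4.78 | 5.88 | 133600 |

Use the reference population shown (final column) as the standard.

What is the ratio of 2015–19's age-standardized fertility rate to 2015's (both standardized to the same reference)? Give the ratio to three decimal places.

0.607

Standard total = 876400; weights = 0.1976, 0.1506, 0.1793, 0.1651, 0.1550, 0.1524.
2015–19: 0.1976×5.19 + 0.1506×57.23 + 0.1793×64.74 + 0.1651×58.81 + 0.1550×51.33 + 0.1524×4.78 = 39.6428 per 1000.
2015: 0.1976×6.86 + 0.1506×67.28 + 0.1793×112.54 + 0.1651×108.63 + 0.1550×95.61 + 0.1524×5.88 = 65.3096 per 1000.
Ratio = 39.6428 ÷ 65.3096 = 0.60700.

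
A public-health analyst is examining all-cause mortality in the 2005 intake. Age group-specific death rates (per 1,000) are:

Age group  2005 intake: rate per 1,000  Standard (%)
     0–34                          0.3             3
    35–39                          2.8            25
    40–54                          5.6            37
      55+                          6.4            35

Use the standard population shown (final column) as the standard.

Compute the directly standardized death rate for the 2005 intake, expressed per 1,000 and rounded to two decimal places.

Standard weights: 0.03, 0.25, 0.37, 0.35.
Standardized rate: 0.0300×0.3 + 0.2500×2.8 + 0.3700×5.6 + 0.3500×6.4 = 5.0210 per 1,000.

5.02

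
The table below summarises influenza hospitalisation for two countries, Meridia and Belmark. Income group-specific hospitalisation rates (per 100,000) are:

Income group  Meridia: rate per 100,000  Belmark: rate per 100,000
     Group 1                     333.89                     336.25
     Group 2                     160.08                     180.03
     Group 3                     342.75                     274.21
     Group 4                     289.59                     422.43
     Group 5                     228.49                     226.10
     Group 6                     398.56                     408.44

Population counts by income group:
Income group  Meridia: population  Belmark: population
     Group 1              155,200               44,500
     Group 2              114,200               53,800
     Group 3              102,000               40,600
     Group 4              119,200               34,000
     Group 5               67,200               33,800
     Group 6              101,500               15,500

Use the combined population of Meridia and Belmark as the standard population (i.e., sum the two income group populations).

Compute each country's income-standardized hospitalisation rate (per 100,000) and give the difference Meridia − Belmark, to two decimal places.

Combined standard total = 881,500; weights = 0.2265, 0.1906, 0.1618, 0.1738, 0.1146, 0.1327.
Meridia: 0.2265×333.89 + 0.1906×160.08 + 0.1618×342.75 + 0.1738×289.59 + 0.1146×228.49 + 0.1327×398.56 = 291.0058 per 100,000.
Belmark: 0.2265×336.25 + 0.1906×180.03 + 0.1618×274.21 + 0.1738×422.43 + 0.1146×226.10 + 0.1327×408.44 = 308.3793 per 100,000.
Difference = 291.0058 − 308.3793 = -17.3735.

-17.37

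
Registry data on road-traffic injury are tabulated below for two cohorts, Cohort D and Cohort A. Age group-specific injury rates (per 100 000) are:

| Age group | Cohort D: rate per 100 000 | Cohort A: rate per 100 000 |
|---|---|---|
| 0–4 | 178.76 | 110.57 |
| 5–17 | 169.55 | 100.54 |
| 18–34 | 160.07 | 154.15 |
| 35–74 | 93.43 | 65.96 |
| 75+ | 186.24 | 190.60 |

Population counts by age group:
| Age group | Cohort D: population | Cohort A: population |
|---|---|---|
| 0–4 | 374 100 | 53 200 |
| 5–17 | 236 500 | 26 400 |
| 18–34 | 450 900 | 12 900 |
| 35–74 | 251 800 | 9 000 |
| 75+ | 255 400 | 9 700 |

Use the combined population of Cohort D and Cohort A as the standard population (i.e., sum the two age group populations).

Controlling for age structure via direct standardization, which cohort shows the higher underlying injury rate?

Combined standard total = 1 679 900; weights = 0.2544, 0.1565, 0.2761, 0.1552, 0.1578.
Cohort D: 0.2544×178.76 + 0.1565×169.55 + 0.2761×160.07 + 0.1552×93.43 + 0.1578×186.24 = 160.0917 per 100 000.
Cohort A: 0.2544×110.57 + 0.1565×100.54 + 0.2761×154.15 + 0.1552×65.96 + 0.1578×190.60 = 126.7360 per 100 000.

Cohort D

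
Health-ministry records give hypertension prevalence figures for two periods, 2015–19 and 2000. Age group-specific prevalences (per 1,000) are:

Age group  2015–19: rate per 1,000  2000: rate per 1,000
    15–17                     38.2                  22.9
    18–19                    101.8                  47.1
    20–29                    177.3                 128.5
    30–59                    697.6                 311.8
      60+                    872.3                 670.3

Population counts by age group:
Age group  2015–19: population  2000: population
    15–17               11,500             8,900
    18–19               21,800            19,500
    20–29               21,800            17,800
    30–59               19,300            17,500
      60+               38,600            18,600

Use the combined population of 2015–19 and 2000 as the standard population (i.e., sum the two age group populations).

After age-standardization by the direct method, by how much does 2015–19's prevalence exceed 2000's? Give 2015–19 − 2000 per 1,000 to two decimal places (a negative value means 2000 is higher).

Combined standard total = 195,300; weights = 0.1045, 0.2115, 0.2028, 0.1884, 0.2929.
2015–19: 0.1045×38.2 + 0.2115×101.8 + 0.2028×177.3 + 0.1884×697.6 + 0.2929×872.3 = 448.3970 per 1,000.
2000: 0.1045×22.9 + 0.2115×47.1 + 0.2028×128.5 + 0.1884×311.8 + 0.2929×670.3 = 293.4787 per 1,000.
Difference = 448.3970 − 293.4787 = 154.9183.

154.92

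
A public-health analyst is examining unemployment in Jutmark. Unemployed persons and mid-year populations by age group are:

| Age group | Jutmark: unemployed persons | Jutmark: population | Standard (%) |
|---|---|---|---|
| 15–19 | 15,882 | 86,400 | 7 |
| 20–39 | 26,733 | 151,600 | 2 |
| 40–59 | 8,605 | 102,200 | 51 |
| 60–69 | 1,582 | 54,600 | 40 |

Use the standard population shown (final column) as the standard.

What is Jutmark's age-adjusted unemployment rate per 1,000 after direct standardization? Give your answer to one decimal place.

Age-specific rates per 1,000 for Jutmark: 183.819, 176.339, 84.198, 28.974.
Standard weights: 0.07, 0.02, 0.51, 0.40.
Standardized rate: 0.0700×183.819 + 0.0200×176.339 + 0.5100×84.198 + 0.4000×28.974 = 70.9247 per 1,000.

70.9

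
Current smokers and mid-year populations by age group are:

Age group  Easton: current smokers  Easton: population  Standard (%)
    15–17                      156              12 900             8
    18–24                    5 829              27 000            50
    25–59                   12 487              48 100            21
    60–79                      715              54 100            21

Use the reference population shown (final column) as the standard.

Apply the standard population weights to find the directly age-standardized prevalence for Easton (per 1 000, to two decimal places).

Age-specific rates per 1 000 for Easton: 12.093, 215.889, 259.605, 13.216.
Standard weights: 0.08, 0.50, 0.21, 0.21.
Standardized rate: 0.0800×12.093 + 0.5000×215.889 + 0.2100×259.605 + 0.2100×13.216 = 166.2044 per 1 000.

166.20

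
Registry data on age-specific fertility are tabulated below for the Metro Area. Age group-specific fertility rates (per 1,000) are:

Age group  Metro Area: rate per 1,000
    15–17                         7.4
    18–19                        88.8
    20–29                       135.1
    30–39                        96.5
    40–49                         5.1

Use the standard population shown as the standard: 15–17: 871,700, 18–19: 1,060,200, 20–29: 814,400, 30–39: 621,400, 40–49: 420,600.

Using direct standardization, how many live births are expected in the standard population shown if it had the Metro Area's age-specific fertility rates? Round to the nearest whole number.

Expected live births = Σ (standard pop × age-specific rate ÷ 1,000)
= 871,700×7.4/1,000 + 1,060,200×88.8/1,000 + 814,400×135.1/1,000 + 621,400×96.5/1,000 + 420,600×5.1/1,000
= 6450.58 + 94145.76 + 110025.44 + 59965.10 + 2145.06 = 272731.94.

272732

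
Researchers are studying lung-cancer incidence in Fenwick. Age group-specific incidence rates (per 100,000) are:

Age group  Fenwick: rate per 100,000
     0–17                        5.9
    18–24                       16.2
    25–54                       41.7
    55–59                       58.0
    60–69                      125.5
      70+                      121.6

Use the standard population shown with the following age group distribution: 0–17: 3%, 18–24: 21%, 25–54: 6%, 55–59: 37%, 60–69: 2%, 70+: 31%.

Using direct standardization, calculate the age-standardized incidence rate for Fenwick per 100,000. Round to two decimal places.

67.75

Standard weights: 0.03, 0.21, 0.06, 0.37, 0.02, 0.31.
Standardized rate: 0.0300×5.9 + 0.2100×16.2 + 0.0600×41.7 + 0.3700×58.0 + 0.0200×125.5 + 0.3100×121.6 = 67.7470 per 100,000.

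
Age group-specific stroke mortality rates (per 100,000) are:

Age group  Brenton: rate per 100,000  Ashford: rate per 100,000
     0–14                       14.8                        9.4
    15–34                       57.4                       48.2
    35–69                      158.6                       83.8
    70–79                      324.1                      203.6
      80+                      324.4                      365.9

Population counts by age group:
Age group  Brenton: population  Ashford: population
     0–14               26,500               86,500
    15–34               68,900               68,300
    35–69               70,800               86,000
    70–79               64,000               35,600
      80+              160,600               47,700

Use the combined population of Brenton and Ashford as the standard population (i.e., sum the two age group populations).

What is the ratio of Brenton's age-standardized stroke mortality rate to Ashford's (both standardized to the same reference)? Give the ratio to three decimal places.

Combined standard total = 714,900; weights = 0.1581, 0.1919, 0.2193, 0.1393, 0.2914.
Brenton: 0.1581×14.8 + 0.1919×57.4 + 0.2193×158.6 + 0.1393×324.1 + 0.2914×324.4 = 187.8151 per 100,000.
Ashford: 0.1581×9.4 + 0.1919×48.2 + 0.2193×83.8 + 0.1393×203.6 + 0.2914×365.9 = 164.0937 per 100,000.
Ratio = 187.8151 ÷ 164.0937 = 1.14456.

1.145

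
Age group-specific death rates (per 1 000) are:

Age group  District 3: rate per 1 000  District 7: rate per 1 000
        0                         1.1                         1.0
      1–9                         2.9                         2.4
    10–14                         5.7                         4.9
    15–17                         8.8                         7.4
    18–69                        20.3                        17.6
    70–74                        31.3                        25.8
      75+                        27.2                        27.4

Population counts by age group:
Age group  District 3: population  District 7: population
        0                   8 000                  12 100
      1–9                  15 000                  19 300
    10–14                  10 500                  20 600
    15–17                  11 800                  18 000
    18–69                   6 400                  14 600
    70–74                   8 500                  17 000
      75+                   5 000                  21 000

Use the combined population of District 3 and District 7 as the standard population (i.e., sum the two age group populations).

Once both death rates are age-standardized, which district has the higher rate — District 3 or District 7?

Combined standard total = 187 800; weights = 0.1070, 0.1826, 0.1656, 0.1587, 0.1118, 0.1358, 0.1384.
District 3: 0.1070×1.1 + 0.1826×2.9 + 0.1656×5.7 + 0.1587×8.8 + 0.1118×20.3 + 0.1358×31.3 + 0.1384×27.2 = 13.2734 per 1 000.
District 7: 0.1070×1.0 + 0.1826×2.4 + 0.1656×4.9 + 0.1587×7.4 + 0.1118×17.6 + 0.1358×25.8 + 0.1384×27.4 = 11.7957 per 1 000.
The crude rates (11.47 vs 12.75) would put District 7 higher, but that reflects its age composition; once standardized to a common age structure, District 3 has the higher underlying rate.

District 3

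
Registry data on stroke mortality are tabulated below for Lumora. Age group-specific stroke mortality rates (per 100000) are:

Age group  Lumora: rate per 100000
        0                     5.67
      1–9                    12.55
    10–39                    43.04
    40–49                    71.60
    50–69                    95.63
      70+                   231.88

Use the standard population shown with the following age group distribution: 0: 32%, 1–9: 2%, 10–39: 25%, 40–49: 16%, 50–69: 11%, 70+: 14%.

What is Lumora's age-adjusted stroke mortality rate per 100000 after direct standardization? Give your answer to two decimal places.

Standard weights: 0.32, 0.02, 0.25, 0.16, 0.11, 0.14.
Standardized rate: 0.3200×5.67 + 0.0200×12.55 + 0.2500×43.04 + 0.1600×71.60 + 0.1100×95.63 + 0.1400×231.88 = 67.2639 per 100000.

67.26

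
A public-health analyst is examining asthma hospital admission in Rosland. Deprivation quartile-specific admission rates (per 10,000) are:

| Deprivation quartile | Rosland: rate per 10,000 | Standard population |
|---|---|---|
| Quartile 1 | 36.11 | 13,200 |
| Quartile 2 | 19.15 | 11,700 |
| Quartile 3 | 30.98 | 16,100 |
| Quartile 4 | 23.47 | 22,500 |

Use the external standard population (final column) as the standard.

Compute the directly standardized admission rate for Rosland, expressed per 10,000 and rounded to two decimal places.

Standard total = 63,500; weights = 0.2079, 0.1843, 0.2535, 0.3543.
Standardized rate: 0.2079×36.11 + 0.1843×19.15 + 0.2535×30.98 + 0.3543×23.47 = 27.2057 per 10,000.

27.21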